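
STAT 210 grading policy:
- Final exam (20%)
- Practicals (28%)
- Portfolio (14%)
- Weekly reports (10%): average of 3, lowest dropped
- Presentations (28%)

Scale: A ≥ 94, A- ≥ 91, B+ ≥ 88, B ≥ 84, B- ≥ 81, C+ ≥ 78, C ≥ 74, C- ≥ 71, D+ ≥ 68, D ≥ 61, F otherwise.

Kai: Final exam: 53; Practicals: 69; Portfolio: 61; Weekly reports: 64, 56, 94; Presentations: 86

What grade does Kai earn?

Weekly reports: drop 56 → average of remaining 2 = 158/2 = 79
Weighted total:
  Final exam 53 × 0.2 = 10.6
  Practicals 69 × 0.28 = 19.32
  Portfolio 61 × 0.14 = 8.54
  Weekly reports 79 × 0.1 = 7.9
  Presentations 86 × 0.28 = 24.08
Sum = 70.44
70.44 is ≥ 68 and < 71 → D+

D+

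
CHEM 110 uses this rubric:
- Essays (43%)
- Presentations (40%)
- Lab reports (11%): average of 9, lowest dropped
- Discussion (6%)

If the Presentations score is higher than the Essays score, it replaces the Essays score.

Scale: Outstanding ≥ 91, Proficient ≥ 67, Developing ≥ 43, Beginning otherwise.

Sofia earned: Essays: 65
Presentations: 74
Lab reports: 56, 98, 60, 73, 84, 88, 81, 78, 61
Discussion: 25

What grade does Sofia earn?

Lab reports: drop 56 → average of remaining 8 = 623/8 = 77.875
Presentations (74) > Essays (65), so Essays counts as 74.
Weighted total:
  Essays 74 × 0.43 = 31.82
  Presentations 74 × 0.4 = 29.6
  Lab reports 77.875 × 0.11 = 8.56625
  Discussion 25 × 0.06 = 1.5
Sum = 71.48625
71.48625 is ≥ 67 and < 91 → Proficient

Proficient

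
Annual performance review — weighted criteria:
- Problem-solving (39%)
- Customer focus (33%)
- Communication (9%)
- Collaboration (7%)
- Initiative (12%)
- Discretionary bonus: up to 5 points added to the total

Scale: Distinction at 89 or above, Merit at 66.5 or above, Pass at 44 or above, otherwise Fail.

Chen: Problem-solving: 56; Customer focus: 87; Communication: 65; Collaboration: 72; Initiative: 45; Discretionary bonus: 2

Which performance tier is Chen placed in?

Weighted total:
  Problem-solving 56 × 0.39 = 21.84
  Customer focus 87 × 0.33 = 28.71
  Communication 65 × 0.09 = 5.85
  Collaboration 72 × 0.07 = 5.04
  Initiative 45 × 0.12 = 5.4
Sum = 66.84
Discretionary bonus: 66.84 + 2 = 68.84
68.84 is ≥ 66.5 and < 89 → Merit

Merit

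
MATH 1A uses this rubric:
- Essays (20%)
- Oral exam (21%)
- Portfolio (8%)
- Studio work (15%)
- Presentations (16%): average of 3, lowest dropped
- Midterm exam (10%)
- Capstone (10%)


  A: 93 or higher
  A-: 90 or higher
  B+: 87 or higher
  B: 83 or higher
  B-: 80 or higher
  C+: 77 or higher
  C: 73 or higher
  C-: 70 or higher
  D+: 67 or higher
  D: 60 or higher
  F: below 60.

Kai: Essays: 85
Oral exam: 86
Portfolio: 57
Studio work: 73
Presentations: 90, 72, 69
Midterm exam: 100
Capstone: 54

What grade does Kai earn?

Presentations: drop 69 → average of remaining 2 = 162/2 = 81
Weighted total:
  Essays 85 × 0.2 = 17
  Oral exam 86 × 0.21 = 18.06
  Portfolio 57 × 0.08 = 4.56
  Studio work 73 × 0.15 = 10.95
  Presentations 81 × 0.16 = 12.96
  Midterm exam 100 × 0.1 = 10
  Capstone 54 × 0.1 = 5.4
Sum = 78.93
78.93 is ≥ 77 and < 80 → C+

C+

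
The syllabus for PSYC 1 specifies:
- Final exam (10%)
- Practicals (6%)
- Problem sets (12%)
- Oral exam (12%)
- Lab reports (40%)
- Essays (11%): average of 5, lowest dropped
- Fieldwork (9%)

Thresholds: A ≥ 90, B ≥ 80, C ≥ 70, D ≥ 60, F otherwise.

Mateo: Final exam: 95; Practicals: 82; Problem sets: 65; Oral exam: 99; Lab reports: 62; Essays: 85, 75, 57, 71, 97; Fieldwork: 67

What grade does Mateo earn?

Essays: drop 57 → average of remaining 4 = 328/4 = 82
Weighted total:
  Final exam 95 × 0.1 = 9.5
  Practicals 82 × 0.06 = 4.92
  Problem sets 65 × 0.12 = 7.8
  Oral exam 99 × 0.12 = 11.88
  Lab reports 62 × 0.4 = 24.8
  Essays 82 × 0.11 = 9.02
  Fieldwork 67 × 0.09 = 6.03
Sum = 73.95
73.95 is ≥ 70 and < 80 → C

C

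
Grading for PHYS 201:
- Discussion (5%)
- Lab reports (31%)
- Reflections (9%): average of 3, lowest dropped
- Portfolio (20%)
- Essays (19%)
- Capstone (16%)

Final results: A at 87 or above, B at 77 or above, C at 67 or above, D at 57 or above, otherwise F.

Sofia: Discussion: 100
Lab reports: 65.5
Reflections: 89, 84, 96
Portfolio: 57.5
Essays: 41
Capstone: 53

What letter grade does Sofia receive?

D

Reflections: drop 84 → average of remaining 2 = 185/2 = 92.5
Weighted total:
  Discussion 100 × 0.05 = 5
  Lab reports 65.5 × 0.31 = 20.305
  Reflections 92.5 × 0.09 = 8.325
  Portfolio 57.5 × 0.2 = 11.5
  Essays 41 × 0.19 = 7.79
  Capstone 53 × 0.16 = 8.48
Sum = 61.4
61.4 is ≥ 57 and < 67 → D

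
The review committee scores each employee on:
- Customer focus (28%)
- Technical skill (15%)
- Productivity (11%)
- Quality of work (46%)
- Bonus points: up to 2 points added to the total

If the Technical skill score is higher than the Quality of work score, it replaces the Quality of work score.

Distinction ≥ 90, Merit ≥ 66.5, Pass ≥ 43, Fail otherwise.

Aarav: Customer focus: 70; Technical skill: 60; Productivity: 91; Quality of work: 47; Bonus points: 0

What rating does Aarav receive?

Pass

Technical skill (60) > Quality of work (47), so Quality of work counts as 60.
Weighted total:
  Customer focus 70 × 0.28 = 19.6
  Technical skill 60 × 0.15 = 9
  Productivity 91 × 0.11 = 10.01
  Quality of work 60 × 0.46 = 27.6
Sum = 66.21
Bonus points: 66.21 + 0 = 66.21
66.21 is ≥ 43 and < 66.5 → Pass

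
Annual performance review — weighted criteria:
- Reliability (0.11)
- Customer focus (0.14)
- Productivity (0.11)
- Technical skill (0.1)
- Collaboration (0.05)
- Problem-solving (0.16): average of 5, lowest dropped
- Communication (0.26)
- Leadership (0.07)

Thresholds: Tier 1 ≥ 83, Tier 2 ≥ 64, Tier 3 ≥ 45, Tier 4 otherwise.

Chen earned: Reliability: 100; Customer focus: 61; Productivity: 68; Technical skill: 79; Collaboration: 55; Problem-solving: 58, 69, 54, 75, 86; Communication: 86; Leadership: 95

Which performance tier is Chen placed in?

Tier 2

Problem-solving: drop 54 → average of remaining 4 = 288/4 = 72
Weighted total:
  Reliability 100 × 0.11 = 11
  Customer focus 61 × 0.14 = 8.54
  Productivity 68 × 0.11 = 7.48
  Technical skill 79 × 0.1 = 7.9
  Collaboration 55 × 0.05 = 2.75
  Problem-solving 72 × 0.16 = 11.52
  Communication 86 × 0.26 = 22.36
  Leadership 95 × 0.07 = 6.65
Sum = 78.2
78.2 is ≥ 64 and < 83 → Tier 2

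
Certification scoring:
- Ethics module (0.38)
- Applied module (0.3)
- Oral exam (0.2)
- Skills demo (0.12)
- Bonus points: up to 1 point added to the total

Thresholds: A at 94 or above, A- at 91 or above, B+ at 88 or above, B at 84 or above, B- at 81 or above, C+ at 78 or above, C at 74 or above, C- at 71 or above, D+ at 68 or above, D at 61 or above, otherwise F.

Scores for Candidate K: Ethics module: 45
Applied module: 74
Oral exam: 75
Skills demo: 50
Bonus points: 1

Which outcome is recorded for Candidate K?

Weighted total:
  Ethics module 45 × 0.38 = 17.1
  Applied module 74 × 0.3 = 22.2
  Oral exam 75 × 0.2 = 15
  Skills demo 50 × 0.12 = 6
Sum = 60.3
Bonus points: 60.3 + 1 = 61.3
61.3 is ≥ 61 and < 68 → D

D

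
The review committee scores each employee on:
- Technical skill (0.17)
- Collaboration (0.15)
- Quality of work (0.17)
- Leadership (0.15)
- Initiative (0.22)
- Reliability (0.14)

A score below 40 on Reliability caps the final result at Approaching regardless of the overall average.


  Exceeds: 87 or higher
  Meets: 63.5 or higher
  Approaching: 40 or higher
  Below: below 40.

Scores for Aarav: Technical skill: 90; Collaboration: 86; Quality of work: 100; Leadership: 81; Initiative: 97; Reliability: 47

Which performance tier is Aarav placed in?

Meets

Reliability score 47 ≥ 40: minimum met.
Weighted total:
  Technical skill 90 × 0.17 = 15.3
  Collaboration 86 × 0.15 = 12.9
  Quality of work 100 × 0.17 = 17
  Leadership 81 × 0.15 = 12.15
  Initiative 97 × 0.22 = 21.34
  Reliability 47 × 0.14 = 6.58
Sum = 85.27
85.27 is ≥ 63.5 and < 87 → Meets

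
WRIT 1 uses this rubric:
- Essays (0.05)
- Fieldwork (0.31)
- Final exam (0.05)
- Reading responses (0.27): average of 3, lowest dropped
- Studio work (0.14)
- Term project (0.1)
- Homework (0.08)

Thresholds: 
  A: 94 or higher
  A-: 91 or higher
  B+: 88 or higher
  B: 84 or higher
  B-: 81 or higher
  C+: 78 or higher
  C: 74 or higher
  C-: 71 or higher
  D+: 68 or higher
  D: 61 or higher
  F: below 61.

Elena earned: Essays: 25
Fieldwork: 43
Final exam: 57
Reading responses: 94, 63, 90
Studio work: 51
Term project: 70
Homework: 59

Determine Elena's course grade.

D

Reading responses: drop 63 → average of remaining 2 = 184/2 = 92
Weighted total:
  Essays 25 × 0.05 = 1.25
  Fieldwork 43 × 0.31 = 13.33
  Final exam 57 × 0.05 = 2.85
  Reading responses 92 × 0.27 = 24.84
  Studio work 51 × 0.14 = 7.14
  Term project 70 × 0.1 = 7
  Homework 59 × 0.08 = 4.72
Sum = 61.13
61.13 is ≥ 61 and < 68 → D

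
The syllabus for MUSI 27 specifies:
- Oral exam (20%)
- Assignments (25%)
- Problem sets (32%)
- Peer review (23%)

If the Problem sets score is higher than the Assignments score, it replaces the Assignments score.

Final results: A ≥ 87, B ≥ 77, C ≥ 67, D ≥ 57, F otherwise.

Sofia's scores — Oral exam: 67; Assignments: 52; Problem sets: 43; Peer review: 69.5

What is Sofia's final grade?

F

Problem sets (43) ≤ Assignments (52), so Assignments stays at 52.
Weighted total:
  Oral exam 67 × 0.2 = 13.4
  Assignments 52 × 0.25 = 13
  Problem sets 43 × 0.32 = 13.76
  Peer review 69.5 × 0.23 = 15.985
Sum = 56.145
56.145 < 57 → F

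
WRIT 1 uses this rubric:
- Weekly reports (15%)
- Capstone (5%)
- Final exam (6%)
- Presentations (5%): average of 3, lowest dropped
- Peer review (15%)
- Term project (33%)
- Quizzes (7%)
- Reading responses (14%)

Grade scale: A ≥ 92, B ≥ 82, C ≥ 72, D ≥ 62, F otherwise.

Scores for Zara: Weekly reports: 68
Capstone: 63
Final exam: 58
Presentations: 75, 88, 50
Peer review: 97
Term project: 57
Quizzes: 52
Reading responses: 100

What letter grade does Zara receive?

D

Presentations: drop 50 → average of remaining 2 = 163/2 = 81.5
Weighted total:
  Weekly reports 68 × 0.15 = 10.2
  Capstone 63 × 0.05 = 3.15
  Final exam 58 × 0.06 = 3.48
  Presentations 81.5 × 0.05 = 4.075
  Peer review 97 × 0.15 = 14.55
  Term project 57 × 0.33 = 18.81
  Quizzes 52 × 0.07 = 3.64
  Reading responses 100 × 0.14 = 14
Sum = 71.905
71.905 is ≥ 62 and < 72 → D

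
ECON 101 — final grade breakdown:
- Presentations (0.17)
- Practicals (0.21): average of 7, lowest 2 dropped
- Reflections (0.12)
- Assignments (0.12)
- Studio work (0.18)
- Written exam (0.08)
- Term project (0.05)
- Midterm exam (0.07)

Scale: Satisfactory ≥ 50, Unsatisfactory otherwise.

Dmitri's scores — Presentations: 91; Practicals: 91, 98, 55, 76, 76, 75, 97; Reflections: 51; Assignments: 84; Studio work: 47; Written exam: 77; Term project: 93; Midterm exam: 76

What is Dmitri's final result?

Practicals: drop 55, 75 → average of remaining 5 = 438/5 = 87.6
Weighted total:
  Presentations 91 × 0.17 = 15.47
  Practicals 87.6 × 0.21 = 18.396
  Reflections 51 × 0.12 = 6.12
  Assignments 84 × 0.12 = 10.08
  Studio work 47 × 0.18 = 8.46
  Written exam 77 × 0.08 = 6.16
  Term project 93 × 0.05 = 4.65
  Midterm exam 76 × 0.07 = 5.32
Sum = 74.656
74.656 ≥ 50 → Satisfactory

Satisfactory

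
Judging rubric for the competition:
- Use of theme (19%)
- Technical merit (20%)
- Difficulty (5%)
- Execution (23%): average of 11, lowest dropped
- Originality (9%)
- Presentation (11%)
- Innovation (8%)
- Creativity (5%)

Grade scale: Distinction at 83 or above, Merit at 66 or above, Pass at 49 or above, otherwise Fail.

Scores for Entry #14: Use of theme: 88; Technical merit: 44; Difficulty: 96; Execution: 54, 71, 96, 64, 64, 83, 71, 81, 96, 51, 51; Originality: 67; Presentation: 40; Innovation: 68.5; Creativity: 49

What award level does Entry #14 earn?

Pass

Execution: drop 51 → average of remaining 10 = 731/10 = 73.1
Weighted total:
  Use of theme 88 × 0.19 = 16.72
  Technical merit 44 × 0.2 = 8.8
  Difficulty 96 × 0.05 = 4.8
  Execution 73.1 × 0.23 = 16.813
  Originality 67 × 0.09 = 6.03
  Presentation 40 × 0.11 = 4.4
  Innovation 68.5 × 0.08 = 5.48
  Creativity 49 × 0.05 = 2.45
Sum = 65.493
65.493 is ≥ 49 and < 66 → Pass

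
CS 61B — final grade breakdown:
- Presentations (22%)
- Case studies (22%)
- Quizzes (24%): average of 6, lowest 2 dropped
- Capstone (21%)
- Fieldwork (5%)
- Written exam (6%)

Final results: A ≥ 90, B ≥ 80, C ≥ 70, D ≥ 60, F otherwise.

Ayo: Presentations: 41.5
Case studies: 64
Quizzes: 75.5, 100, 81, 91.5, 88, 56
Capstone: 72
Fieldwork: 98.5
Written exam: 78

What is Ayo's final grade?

Quizzes: drop 56, 75.5 → average of remaining 4 = 360.5/4 = 90.125
Weighted total:
  Presentations 41.5 × 0.22 = 9.13
  Case studies 64 × 0.22 = 14.08
  Quizzes 90.125 × 0.24 = 21.63
  Capstone 72 × 0.21 = 15.12
  Fieldwork 98.5 × 0.05 = 4.925
  Written exam 78 × 0.06 = 4.68
Sum = 69.565
69.565 is ≥ 60 and < 70 → D

D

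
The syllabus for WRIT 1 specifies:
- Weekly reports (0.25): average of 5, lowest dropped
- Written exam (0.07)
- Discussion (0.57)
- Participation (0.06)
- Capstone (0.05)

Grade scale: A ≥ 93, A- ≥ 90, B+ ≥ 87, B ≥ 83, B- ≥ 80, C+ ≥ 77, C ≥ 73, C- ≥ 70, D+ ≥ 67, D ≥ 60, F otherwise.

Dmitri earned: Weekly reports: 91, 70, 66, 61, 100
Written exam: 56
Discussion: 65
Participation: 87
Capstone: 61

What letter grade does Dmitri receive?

D+

Weekly reports: drop 61 → average of remaining 4 = 327/4 = 81.75
Weighted total:
  Weekly reports 81.75 × 0.25 = 20.4375
  Written exam 56 × 0.07 = 3.92
  Discussion 65 × 0.57 = 37.05
  Participation 87 × 0.06 = 5.22
  Capstone 61 × 0.05 = 3.05
Sum = 69.6775
69.6775 is ≥ 67 and < 70 → D+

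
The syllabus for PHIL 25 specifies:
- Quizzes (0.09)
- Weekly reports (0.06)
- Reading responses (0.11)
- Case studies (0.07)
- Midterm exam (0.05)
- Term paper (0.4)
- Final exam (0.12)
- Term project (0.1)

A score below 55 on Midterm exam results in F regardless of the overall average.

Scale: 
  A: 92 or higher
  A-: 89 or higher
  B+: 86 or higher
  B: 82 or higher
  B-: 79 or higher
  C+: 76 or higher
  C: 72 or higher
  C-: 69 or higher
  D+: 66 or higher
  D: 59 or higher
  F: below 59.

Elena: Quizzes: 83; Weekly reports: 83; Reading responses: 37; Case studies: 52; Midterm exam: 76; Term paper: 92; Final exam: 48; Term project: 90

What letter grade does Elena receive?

Midterm exam score 76 ≥ 55: minimum met.
Weighted total:
  Quizzes 83 × 0.09 = 7.47
  Weekly reports 83 × 0.06 = 4.98
  Reading responses 37 × 0.11 = 4.07
  Case studies 52 × 0.07 = 3.64
  Midterm exam 76 × 0.05 = 3.8
  Term paper 92 × 0.4 = 36.8
  Final exam 48 × 0.12 = 5.76
  Term project 90 × 0.1 = 9
Sum = 75.52
75.52 is ≥ 72 and < 76 → C

C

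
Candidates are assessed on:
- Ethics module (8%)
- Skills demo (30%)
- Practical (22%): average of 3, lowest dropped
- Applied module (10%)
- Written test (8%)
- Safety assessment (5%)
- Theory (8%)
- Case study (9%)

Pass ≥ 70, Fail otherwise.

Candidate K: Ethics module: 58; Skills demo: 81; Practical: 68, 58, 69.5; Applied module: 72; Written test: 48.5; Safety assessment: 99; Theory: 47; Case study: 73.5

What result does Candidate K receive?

Practical: drop 58 → average of remaining 2 = 137.5/2 = 68.75
Weighted total:
  Ethics module 58 × 0.08 = 4.64
  Skills demo 81 × 0.3 = 24.3
  Practical 68.75 × 0.22 = 15.125
  Applied module 72 × 0.1 = 7.2
  Written test 48.5 × 0.08 = 3.88
  Safety assessment 99 × 0.05 = 4.95
  Theory 47 × 0.08 = 3.76
  Case study 73.5 × 0.09 = 6.615
Sum = 70.47
70.47 ≥ 70 → Pass

Pass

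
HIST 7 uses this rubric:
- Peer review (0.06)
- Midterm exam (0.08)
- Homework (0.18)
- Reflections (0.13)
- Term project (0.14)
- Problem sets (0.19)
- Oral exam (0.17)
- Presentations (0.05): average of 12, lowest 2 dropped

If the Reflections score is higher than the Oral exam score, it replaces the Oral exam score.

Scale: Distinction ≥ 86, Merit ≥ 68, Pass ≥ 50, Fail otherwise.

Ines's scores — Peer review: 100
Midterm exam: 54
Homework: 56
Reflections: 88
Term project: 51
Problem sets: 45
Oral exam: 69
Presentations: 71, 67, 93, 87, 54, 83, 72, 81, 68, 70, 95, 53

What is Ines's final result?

Presentations: drop 53, 54 → average of remaining 10 = 787/10 = 78.7
Reflections (88) > Oral exam (69), so Oral exam counts as 88.
Weighted total:
  Peer review 100 × 0.06 = 6
  Midterm exam 54 × 0.08 = 4.32
  Homework 56 × 0.18 = 10.08
  Reflections 88 × 0.13 = 11.44
  Term project 51 × 0.14 = 7.14
  Problem sets 45 × 0.19 = 8.55
  Oral exam 88 × 0.17 = 14.96
  Presentations 78.7 × 0.05 = 3.935
Sum = 66.425
66.425 is ≥ 50 and < 68 → Pass

Pass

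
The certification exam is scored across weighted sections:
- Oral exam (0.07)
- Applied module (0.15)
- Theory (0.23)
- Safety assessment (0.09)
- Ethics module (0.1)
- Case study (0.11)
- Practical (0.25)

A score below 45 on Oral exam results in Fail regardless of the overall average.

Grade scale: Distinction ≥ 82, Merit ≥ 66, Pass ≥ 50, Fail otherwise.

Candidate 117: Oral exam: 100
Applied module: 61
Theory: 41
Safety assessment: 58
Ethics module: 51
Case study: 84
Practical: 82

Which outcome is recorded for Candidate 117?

Pass

Oral exam score 100 ≥ 45: minimum met.
Weighted total:
  Oral exam 100 × 0.07 = 7
  Applied module 61 × 0.15 = 9.15
  Theory 41 × 0.23 = 9.43
  Safety assessment 58 × 0.09 = 5.22
  Ethics module 51 × 0.1 = 5.1
  Case study 84 × 0.11 = 9.24
  Practical 82 × 0.25 = 20.5
Sum = 65.64
65.64 is ≥ 50 and < 66 → Pass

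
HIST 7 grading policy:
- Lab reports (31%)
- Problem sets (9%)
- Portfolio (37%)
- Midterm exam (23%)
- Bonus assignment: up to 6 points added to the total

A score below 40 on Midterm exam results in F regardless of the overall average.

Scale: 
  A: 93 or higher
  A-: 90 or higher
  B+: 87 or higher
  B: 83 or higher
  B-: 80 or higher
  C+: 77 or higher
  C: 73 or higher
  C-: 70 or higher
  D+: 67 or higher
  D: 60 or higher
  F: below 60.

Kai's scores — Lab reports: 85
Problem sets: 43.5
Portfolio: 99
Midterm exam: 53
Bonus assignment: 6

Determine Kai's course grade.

B

Midterm exam score 53 ≥ 40: minimum met.
Weighted total:
  Lab reports 85 × 0.31 = 26.35
  Problem sets 43.5 × 0.09 = 3.915
  Portfolio 99 × 0.37 = 36.63
  Midterm exam 53 × 0.23 = 12.19
Sum = 79.085
Bonus assignment: 79.085 + 6 = 85.085
85.085 is ≥ 83 and < 87 → B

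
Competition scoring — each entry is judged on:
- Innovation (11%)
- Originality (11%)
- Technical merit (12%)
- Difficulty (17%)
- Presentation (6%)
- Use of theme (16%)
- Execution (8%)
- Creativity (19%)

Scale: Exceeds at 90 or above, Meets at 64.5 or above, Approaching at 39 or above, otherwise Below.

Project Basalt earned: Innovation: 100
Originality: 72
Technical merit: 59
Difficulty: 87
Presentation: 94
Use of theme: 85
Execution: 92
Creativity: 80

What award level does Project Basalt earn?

Weighted total:
  Innovation 100 × 0.11 = 11
  Originality 72 × 0.11 = 7.92
  Technical merit 59 × 0.12 = 7.08
  Difficulty 87 × 0.17 = 14.79
  Presentation 94 × 0.06 = 5.64
  Use of theme 85 × 0.16 = 13.6
  Execution 92 × 0.08 = 7.36
  Creativity 80 × 0.19 = 15.2
Sum = 82.59
82.59 is ≥ 64.5 and < 90 → Meets

Meets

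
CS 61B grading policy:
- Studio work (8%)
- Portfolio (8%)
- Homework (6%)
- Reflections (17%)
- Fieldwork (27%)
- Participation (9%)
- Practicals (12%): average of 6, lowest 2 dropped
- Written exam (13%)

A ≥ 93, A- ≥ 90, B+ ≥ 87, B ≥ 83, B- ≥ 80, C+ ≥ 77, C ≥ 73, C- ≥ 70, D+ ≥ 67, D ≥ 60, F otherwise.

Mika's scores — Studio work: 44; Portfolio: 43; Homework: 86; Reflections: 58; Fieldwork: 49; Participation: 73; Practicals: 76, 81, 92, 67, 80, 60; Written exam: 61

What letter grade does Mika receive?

Practicals: drop 60, 67 → average of remaining 4 = 329/4 = 82.25
Weighted total:
  Studio work 44 × 0.08 = 3.52
  Portfolio 43 × 0.08 = 3.44
  Homework 86 × 0.06 = 5.16
  Reflections 58 × 0.17 = 9.86
  Fieldwork 49 × 0.27 = 13.23
  Participation 73 × 0.09 = 6.57
  Practicals 82.25 × 0.12 = 9.87
  Written exam 61 × 0.13 = 7.93
Sum = 59.58
59.58 < 60 → F

F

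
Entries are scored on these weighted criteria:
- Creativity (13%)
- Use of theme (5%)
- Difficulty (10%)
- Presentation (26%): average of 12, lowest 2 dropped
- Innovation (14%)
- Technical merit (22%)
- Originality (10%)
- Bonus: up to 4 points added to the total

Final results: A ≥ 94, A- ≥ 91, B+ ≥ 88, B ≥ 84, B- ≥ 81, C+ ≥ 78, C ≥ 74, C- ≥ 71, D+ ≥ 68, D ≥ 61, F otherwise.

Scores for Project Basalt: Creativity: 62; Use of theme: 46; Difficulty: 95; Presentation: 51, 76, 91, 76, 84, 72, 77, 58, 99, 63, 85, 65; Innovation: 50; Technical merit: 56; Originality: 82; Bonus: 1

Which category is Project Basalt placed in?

Presentation: drop 51, 58 → average of remaining 10 = 788/10 = 78.8
Weighted total:
  Creativity 62 × 0.13 = 8.06
  Use of theme 46 × 0.05 = 2.3
  Difficulty 95 × 0.1 = 9.5
  Presentation 78.8 × 0.26 = 20.488
  Innovation 50 × 0.14 = 7
  Technical merit 56 × 0.22 = 12.32
  Originality 82 × 0.1 = 8.2
Sum = 67.868
Bonus: 67.868 + 1 = 68.868
68.868 is ≥ 68 and < 71 → D+

D+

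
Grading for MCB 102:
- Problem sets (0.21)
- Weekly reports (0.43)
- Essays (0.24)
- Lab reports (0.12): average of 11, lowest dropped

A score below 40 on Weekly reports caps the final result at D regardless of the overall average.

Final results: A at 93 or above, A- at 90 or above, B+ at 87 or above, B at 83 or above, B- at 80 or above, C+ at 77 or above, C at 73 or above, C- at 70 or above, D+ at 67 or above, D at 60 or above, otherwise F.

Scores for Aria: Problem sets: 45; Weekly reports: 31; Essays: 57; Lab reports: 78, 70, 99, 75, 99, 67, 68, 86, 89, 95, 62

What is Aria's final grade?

F

Lab reports: drop 62 → average of remaining 10 = 826/10 = 82.6
Weekly reports score 31 < 40: minimum not met.
Weighted total:
  Problem sets 45 × 0.21 = 9.45
  Weekly reports 31 × 0.43 = 13.33
  Essays 57 × 0.24 = 13.68
  Lab reports 82.6 × 0.12 = 9.912
Sum = 46.372
46.372 would be F; cap at D applies → F.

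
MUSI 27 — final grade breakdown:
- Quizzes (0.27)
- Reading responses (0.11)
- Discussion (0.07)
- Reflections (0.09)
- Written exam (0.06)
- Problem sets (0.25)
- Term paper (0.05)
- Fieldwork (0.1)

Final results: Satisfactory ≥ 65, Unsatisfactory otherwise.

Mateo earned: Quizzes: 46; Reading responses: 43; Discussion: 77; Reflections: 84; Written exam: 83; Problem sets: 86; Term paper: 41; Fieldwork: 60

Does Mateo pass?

Weighted total:
  Quizzes 46 × 0.27 = 12.42
  Reading responses 43 × 0.11 = 4.73
  Discussion 77 × 0.07 = 5.39
  Reflections 84 × 0.09 = 7.56
  Written exam 83 × 0.06 = 4.98
  Problem sets 86 × 0.25 = 21.5
  Term paper 41 × 0.05 = 2.05
  Fieldwork 60 × 0.1 = 6
Sum = 64.63
64.63 < 65 → Unsatisfactory

Unsatisfactory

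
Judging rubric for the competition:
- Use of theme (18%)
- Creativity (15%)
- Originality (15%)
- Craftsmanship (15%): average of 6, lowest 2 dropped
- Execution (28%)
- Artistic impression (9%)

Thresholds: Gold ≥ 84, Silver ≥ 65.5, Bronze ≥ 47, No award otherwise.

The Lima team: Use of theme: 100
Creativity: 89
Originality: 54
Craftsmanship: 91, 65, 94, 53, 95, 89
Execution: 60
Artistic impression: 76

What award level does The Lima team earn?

Silver

Craftsmanship: drop 53, 65 → average of remaining 4 = 369/4 = 92.25
Weighted total:
  Use of theme 100 × 0.18 = 18
  Creativity 89 × 0.15 = 13.35
  Originality 54 × 0.15 = 8.1
  Craftsmanship 92.25 × 0.15 = 13.8375
  Execution 60 × 0.28 = 16.8
  Artistic impression 76 × 0.09 = 6.84
Sum = 76.9275
76.9275 is ≥ 65.5 and < 84 → Silver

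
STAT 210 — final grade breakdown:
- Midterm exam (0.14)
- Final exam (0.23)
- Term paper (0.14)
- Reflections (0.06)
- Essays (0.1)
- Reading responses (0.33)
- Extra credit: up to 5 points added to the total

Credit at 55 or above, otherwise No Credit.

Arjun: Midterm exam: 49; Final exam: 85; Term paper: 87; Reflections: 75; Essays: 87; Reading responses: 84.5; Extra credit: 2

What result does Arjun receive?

Weighted total:
  Midterm exam 49 × 0.14 = 6.86
  Final exam 85 × 0.23 = 19.55
  Term paper 87 × 0.14 = 12.18
  Reflections 75 × 0.06 = 4.5
  Essays 87 × 0.1 = 8.7
  Reading responses 84.5 × 0.33 = 27.885
Sum = 79.675
Extra credit: 79.675 + 2 = 81.675
81.675 ≥ 55 → Credit

Credit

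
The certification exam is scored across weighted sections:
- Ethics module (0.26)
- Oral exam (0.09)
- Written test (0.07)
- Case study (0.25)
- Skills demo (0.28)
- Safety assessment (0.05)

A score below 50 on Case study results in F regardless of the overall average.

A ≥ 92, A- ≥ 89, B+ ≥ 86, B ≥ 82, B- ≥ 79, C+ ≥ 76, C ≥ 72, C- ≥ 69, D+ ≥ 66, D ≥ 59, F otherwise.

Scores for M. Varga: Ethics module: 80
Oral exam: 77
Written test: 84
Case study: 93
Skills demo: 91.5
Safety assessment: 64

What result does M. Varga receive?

B

Case study score 93 ≥ 50: minimum met.
Weighted total:
  Ethics module 80 × 0.26 = 20.8
  Oral exam 77 × 0.09 = 6.93
  Written test 84 × 0.07 = 5.88
  Case study 93 × 0.25 = 23.25
  Skills demo 91.5 × 0.28 = 25.62
  Safety assessment 64 × 0.05 = 3.2
Sum = 85.68
85.68 is ≥ 82 and < 86 → B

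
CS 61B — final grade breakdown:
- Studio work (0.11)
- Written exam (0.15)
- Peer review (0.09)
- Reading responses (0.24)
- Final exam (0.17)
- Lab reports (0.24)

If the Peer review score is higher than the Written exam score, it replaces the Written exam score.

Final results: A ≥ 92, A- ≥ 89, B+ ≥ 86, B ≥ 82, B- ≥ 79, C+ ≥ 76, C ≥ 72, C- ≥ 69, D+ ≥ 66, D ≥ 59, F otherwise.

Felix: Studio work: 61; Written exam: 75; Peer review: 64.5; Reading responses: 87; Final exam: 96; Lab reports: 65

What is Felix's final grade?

C+

Peer review (64.5) ≤ Written exam (75), so Written exam stays at 75.
Weighted total:
  Studio work 61 × 0.11 = 6.71
  Written exam 75 × 0.15 = 11.25
  Peer review 64.5 × 0.09 = 5.805
  Reading responses 87 × 0.24 = 20.88
  Final exam 96 × 0.17 = 16.32
  Lab reports 65 × 0.24 = 15.6
Sum = 76.565
76.565 is ≥ 76 and < 79 → C+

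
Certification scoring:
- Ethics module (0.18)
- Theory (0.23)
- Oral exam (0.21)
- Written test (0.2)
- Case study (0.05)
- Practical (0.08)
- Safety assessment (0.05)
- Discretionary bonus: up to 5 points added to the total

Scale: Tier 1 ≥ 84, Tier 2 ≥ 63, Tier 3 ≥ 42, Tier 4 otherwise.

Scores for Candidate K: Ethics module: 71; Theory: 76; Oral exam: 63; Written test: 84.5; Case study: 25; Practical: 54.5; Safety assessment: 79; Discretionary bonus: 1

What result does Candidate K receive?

Tier 2

Weighted total:
  Ethics module 71 × 0.18 = 12.78
  Theory 76 × 0.23 = 17.48
  Oral exam 63 × 0.21 = 13.23
  Written test 84.5 × 0.2 = 16.9
  Case study 25 × 0.05 = 1.25
  Practical 54.5 × 0.08 = 4.36
  Safety assessment 79 × 0.05 = 3.95
Sum = 69.95
Discretionary bonus: 69.95 + 1 = 70.95
70.95 is ≥ 63 and < 84 → Tier 2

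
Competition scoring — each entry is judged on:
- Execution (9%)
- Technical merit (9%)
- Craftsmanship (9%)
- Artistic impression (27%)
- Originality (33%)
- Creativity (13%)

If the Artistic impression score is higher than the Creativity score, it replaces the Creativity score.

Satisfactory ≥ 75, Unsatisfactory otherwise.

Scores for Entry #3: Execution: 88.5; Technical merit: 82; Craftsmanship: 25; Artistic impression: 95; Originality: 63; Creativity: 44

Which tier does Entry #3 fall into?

Satisfactory

Artistic impression (95) > Creativity (44), so Creativity counts as 95.
Weighted total:
  Execution 88.5 × 0.09 = 7.965
  Technical merit 82 × 0.09 = 7.38
  Craftsmanship 25 × 0.09 = 2.25
  Artistic impression 95 × 0.27 = 25.65
  Originality 63 × 0.33 = 20.79
  Creativity 95 × 0.13 = 12.35
Sum = 76.385
76.385 ≥ 75 → Satisfactory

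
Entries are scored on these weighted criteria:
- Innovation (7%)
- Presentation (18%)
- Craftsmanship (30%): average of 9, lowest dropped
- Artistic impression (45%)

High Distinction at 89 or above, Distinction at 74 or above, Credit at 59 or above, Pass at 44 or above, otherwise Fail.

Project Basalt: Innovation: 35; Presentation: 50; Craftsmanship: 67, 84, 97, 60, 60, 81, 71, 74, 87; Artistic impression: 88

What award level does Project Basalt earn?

Distinction

Craftsmanship: drop 60 → average of remaining 8 = 621/8 = 77.625
Weighted total:
  Innovation 35 × 0.07 = 2.45
  Presentation 50 × 0.18 = 9
  Craftsmanship 77.625 × 0.3 = 23.2875
  Artistic impression 88 × 0.45 = 39.6
Sum = 74.3375
74.3375 is ≥ 74 and < 89 → Distinction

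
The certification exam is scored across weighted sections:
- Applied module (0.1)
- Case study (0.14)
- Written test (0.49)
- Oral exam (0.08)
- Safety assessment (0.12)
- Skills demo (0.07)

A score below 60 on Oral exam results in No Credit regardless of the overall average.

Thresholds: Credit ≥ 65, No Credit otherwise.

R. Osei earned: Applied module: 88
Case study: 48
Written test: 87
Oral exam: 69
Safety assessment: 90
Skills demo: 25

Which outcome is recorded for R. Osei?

Oral exam score 69 ≥ 60: minimum met.
Weighted total:
  Applied module 88 × 0.1 = 8.8
  Case study 48 × 0.14 = 6.72
  Written test 87 × 0.49 = 42.63
  Oral exam 69 × 0.08 = 5.52
  Safety assessment 90 × 0.12 = 10.8
  Skills demo 25 × 0.07 = 1.75
Sum = 76.22
76.22 ≥ 65 → Credit

Credit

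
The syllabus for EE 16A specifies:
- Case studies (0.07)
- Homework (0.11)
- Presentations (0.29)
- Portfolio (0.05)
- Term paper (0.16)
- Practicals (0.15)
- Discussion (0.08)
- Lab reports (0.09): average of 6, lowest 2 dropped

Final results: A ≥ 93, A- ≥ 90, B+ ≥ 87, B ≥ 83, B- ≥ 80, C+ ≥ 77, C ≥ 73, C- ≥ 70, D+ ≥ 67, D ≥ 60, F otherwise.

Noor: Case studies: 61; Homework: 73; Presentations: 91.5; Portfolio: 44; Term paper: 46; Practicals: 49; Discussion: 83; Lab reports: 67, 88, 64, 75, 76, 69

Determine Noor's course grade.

Lab reports: drop 64, 67 → average of remaining 4 = 308/4 = 77
Weighted total:
  Case studies 61 × 0.07 = 4.27
  Homework 73 × 0.11 = 8.03
  Presentations 91.5 × 0.29 = 26.535
  Portfolio 44 × 0.05 = 2.2
  Term paper 46 × 0.16 = 7.36
  Practicals 49 × 0.15 = 7.35
  Discussion 83 × 0.08 = 6.64
  Lab reports 77 × 0.09 = 6.93
Sum = 69.315
69.315 is ≥ 67 and < 70 → D+

D+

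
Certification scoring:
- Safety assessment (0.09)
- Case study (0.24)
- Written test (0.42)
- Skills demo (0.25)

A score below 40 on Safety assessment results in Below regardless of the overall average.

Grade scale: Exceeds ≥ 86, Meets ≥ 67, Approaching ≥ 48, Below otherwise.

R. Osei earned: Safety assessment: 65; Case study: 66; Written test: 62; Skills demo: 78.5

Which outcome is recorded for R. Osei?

Meets

Safety assessment score 65 ≥ 40: minimum met.
Weighted total:
  Safety assessment 65 × 0.09 = 5.85
  Case study 66 × 0.24 = 15.84
  Written test 62 × 0.42 = 26.04
  Skills demo 78.5 × 0.25 = 19.625
Sum = 67.355
67.355 is ≥ 67 and < 86 → Meets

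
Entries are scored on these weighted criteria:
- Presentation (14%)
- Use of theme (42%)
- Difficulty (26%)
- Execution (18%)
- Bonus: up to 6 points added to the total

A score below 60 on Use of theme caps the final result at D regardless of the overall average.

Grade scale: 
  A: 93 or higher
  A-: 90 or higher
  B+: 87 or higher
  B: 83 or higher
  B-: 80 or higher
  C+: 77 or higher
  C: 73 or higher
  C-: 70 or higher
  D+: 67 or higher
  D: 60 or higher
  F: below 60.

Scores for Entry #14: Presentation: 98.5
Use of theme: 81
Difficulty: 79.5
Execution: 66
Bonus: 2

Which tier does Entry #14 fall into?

Use of theme score 81 ≥ 60: minimum met.
Weighted total:
  Presentation 98.5 × 0.14 = 13.79
  Use of theme 81 × 0.42 = 34.02
  Difficulty 79.5 × 0.26 = 20.67
  Execution 66 × 0.18 = 11.88
Sum = 80.36
Bonus: 80.36 + 2 = 82.36
82.36 is ≥ 80 and < 83 → B-

B-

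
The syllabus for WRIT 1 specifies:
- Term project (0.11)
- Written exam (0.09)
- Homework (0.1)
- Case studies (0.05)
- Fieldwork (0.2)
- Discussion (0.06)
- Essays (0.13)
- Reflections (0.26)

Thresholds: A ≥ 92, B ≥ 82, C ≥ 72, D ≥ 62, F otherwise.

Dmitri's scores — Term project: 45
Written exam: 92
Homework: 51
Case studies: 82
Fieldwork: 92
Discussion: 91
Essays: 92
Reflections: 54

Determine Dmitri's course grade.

C

Weighted total:
  Term project 45 × 0.11 = 4.95
  Written exam 92 × 0.09 = 8.28
  Homework 51 × 0.1 = 5.1
  Case studies 82 × 0.05 = 4.1
  Fieldwork 92 × 0.2 = 18.4
  Discussion 91 × 0.06 = 5.46
  Essays 92 × 0.13 = 11.96
  Reflections 54 × 0.26 = 14.04
Sum = 72.29
72.29 is ≥ 72 and < 82 → C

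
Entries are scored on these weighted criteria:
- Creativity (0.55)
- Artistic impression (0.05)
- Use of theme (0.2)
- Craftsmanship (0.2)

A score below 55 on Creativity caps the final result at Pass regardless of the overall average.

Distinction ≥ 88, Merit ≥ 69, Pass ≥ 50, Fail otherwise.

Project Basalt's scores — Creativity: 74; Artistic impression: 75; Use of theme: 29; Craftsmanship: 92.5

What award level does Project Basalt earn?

Creativity score 74 ≥ 55: minimum met.
Weighted total:
  Creativity 74 × 0.55 = 40.7
  Artistic impression 75 × 0.05 = 3.75
  Use of theme 29 × 0.2 = 5.8
  Craftsmanship 92.5 × 0.2 = 18.5
Sum = 68.75
68.75 is ≥ 50 and < 69 → Pass

Pass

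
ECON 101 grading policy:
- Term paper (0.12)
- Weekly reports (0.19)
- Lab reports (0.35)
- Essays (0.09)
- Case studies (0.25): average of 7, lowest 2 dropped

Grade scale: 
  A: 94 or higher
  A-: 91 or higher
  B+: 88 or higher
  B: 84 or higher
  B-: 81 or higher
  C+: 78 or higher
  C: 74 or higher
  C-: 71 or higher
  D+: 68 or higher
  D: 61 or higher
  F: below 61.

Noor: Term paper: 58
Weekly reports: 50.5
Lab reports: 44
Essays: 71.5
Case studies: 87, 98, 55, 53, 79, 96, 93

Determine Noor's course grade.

D

Case studies: drop 53, 55 → average of remaining 5 = 453/5 = 90.6
Weighted total:
  Term paper 58 × 0.12 = 6.96
  Weekly reports 50.5 × 0.19 = 9.595
  Lab reports 44 × 0.35 = 15.4
  Essays 71.5 × 0.09 = 6.435
  Case studies 90.6 × 0.25 = 22.65
Sum = 61.04
61.04 is ≥ 61 and < 68 → D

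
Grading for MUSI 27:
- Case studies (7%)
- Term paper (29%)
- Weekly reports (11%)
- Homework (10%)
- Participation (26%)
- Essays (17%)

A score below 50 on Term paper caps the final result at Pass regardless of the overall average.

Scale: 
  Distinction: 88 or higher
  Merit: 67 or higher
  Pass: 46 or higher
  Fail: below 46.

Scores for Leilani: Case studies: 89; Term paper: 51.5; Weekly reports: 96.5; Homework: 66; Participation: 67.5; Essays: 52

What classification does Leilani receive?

Pass

Term paper score 51.5 ≥ 50: minimum met.
Weighted total:
  Case studies 89 × 0.07 = 6.23
  Term paper 51.5 × 0.29 = 14.935
  Weekly reports 96.5 × 0.11 = 10.615
  Homework 66 × 0.1 = 6.6
  Participation 67.5 × 0.26 = 17.55
  Essays 52 × 0.17 = 8.84
Sum = 64.77
64.77 is ≥ 46 and < 67 → Pass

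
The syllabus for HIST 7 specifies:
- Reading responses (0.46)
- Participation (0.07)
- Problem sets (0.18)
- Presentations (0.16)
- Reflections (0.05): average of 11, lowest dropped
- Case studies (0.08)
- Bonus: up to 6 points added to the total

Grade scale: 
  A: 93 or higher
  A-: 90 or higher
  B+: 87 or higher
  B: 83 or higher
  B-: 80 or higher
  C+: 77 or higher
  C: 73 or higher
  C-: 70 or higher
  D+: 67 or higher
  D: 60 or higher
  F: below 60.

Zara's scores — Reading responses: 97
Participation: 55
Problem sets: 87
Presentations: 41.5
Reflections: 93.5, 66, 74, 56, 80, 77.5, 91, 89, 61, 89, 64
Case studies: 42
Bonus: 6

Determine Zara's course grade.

Reflections: drop 56 → average of remaining 10 = 785/10 = 78.5
Weighted total:
  Reading responses 97 × 0.46 = 44.62
  Participation 55 × 0.07 = 3.85
  Problem sets 87 × 0.18 = 15.66
  Presentations 41.5 × 0.16 = 6.64
  Reflections 78.5 × 0.05 = 3.925
  Case studies 42 × 0.08 = 3.36
Sum = 78.055
Bonus: 78.055 + 6 = 84.055
84.055 is ≥ 83 and < 87 → B

B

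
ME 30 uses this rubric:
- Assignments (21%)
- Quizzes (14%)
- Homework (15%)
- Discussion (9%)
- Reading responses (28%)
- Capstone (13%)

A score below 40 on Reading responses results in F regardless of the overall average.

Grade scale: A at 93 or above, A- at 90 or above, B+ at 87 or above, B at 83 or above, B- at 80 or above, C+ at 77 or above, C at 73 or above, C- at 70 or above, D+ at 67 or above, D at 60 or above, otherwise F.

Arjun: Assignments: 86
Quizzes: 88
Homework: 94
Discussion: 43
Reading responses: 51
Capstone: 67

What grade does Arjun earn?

Reading responses score 51 ≥ 40: minimum met.
Weighted total:
  Assignments 86 × 0.21 = 18.06
  Quizzes 88 × 0.14 = 12.32
  Homework 94 × 0.15 = 14.1
  Discussion 43 × 0.09 = 3.87
  Reading responses 51 × 0.28 = 14.28
  Capstone 67 × 0.13 = 8.71
Sum = 71.34
71.34 is ≥ 70 and < 73 → C-

C-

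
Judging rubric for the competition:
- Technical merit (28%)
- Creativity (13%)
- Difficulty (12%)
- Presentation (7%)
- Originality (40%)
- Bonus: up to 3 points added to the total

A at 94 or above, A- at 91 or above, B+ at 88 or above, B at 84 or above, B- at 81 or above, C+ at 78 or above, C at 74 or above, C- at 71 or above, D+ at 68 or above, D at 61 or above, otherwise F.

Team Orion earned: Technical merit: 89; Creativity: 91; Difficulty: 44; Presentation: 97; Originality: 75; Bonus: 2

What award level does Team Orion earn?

C+

Weighted total:
  Technical merit 89 × 0.28 = 24.92
  Creativity 91 × 0.13 = 11.83
  Difficulty 44 × 0.12 = 5.28
  Presentation 97 × 0.07 = 6.79
  Originality 75 × 0.4 = 30
Sum = 78.82
Bonus: 78.82 + 2 = 80.82
80.82 is ≥ 78 and < 81 → C+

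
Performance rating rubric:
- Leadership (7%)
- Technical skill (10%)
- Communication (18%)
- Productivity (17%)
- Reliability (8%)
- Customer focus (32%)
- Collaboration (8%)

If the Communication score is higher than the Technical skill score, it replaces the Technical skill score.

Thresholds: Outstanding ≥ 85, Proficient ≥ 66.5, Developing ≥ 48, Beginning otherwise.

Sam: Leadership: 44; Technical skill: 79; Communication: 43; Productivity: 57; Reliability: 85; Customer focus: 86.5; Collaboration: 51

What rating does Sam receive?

Communication (43) ≤ Technical skill (79), so Technical skill stays at 79.
Weighted total:
  Leadership 44 × 0.07 = 3.08
  Technical skill 79 × 0.1 = 7.9
  Communication 43 × 0.18 = 7.74
  Productivity 57 × 0.17 = 9.69
  Reliability 85 × 0.08 = 6.8
  Customer focus 86.5 × 0.32 = 27.68
  Collaboration 51 × 0.08 = 4.08
Sum = 66.97
66.97 is ≥ 66.5 and < 85 → Proficient

Proficient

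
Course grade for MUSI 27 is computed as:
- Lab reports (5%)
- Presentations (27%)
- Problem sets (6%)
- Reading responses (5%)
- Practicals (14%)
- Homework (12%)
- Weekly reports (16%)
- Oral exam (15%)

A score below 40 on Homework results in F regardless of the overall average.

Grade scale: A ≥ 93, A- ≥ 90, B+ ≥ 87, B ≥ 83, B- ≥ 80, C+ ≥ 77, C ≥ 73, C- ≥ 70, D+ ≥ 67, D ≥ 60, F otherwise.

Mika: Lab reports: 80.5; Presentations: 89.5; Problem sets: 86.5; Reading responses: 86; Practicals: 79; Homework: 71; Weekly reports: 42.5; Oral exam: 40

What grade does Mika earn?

C-

Homework score 71 ≥ 40: minimum met.
Weighted total:
  Lab reports 80.5 × 0.05 = 4.025
  Presentations 89.5 × 0.27 = 24.165
  Problem sets 86.5 × 0.06 = 5.19
  Reading responses 86 × 0.05 = 4.3
  Practicals 79 × 0.14 = 11.06
  Homework 71 × 0.12 = 8.52
  Weekly reports 42.5 × 0.16 = 6.8
  Oral exam 40 × 0.15 = 6
Sum = 70.06
70.06 is ≥ 70 and < 73 → C-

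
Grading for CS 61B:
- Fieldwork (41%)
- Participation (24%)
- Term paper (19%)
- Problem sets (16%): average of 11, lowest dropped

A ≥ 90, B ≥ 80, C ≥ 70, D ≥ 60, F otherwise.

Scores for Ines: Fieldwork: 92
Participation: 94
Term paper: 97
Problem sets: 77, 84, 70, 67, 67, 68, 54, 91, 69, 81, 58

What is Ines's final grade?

Problem sets: drop 54 → average of remaining 10 = 732/10 = 73.2
Weighted total:
  Fieldwork 92 × 0.41 = 37.72
  Participation 94 × 0.24 = 22.56
  Term paper 97 × 0.19 = 18.43
  Problem sets 73.2 × 0.16 = 11.712
Sum = 90.422
90.422 ≥ 90 → A

A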